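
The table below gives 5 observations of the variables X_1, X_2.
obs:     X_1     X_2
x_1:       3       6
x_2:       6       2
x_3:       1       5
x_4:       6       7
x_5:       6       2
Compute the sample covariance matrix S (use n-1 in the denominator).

Step 1 — column means:
  mean(X_1) = (3 + 6 + 1 + 6 + 6) / 5 = 22/5 = 4.4
  mean(X_2) = (6 + 2 + 5 + 7 + 2) / 5 = 22/5 = 4.4

Step 2 — sample covariance S[i,j] = (1/(n-1)) · Σ_k (x_{k,i} - mean_i) · (x_{k,j} - mean_j), with n-1 = 4.
  S[X_1,X_1] = ((-1.4)·(-1.4) + (1.6)·(1.6) + (-3.4)·(-3.4) + (1.6)·(1.6) + (1.6)·(1.6)) / 4 = 21.2/4 = 5.3
  S[X_1,X_2] = ((-1.4)·(1.6) + (1.6)·(-2.4) + (-3.4)·(0.6) + (1.6)·(2.6) + (1.6)·(-2.4)) / 4 = -7.8/4 = -1.95
  S[X_2,X_2] = ((1.6)·(1.6) + (-2.4)·(-2.4) + (0.6)·(0.6) + (2.6)·(2.6) + (-2.4)·(-2.4)) / 4 = 21.2/4 = 5.3

S is symmetric (S[j,i] = S[i,j]). Assembling:

S = [[5.3, -1.95],
 [-1.95, 5.3]]


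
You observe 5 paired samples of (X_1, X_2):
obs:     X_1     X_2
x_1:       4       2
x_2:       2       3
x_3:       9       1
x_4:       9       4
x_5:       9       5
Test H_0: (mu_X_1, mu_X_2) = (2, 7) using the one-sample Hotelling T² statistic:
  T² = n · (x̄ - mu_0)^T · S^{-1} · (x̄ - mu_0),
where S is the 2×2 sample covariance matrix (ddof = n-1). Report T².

Step 1 — sample mean vector:
  mean(X_1) = (4 + 2 + 9 + 9 + 9) / 5 = 33/5 = 6.6
  mean(X_2) = (2 + 3 + 1 + 4 + 5) / 5 = 15/5 = 3
  x̄ = (6.6, 3),  deviation x̄ - mu_0 = (6.6, 3) - (2, 7) = (4.6, -4).

Step 2 — sample covariance matrix, S[i,j] = (1/(n-1)) · Σ_k (x_{k,i} - mean_i) · (x_{k,j} - mean_j), divisor n-1 = 4:
  S[X_1,X_1] = ((-2.6)·(-2.6) + (-4.6)·(-4.6) + (2.4)·(2.4) + (2.4)·(2.4) + (2.4)·(2.4)) / 4 = 45.2/4 = 11.3
  S[X_1,X_2] = ((-2.6)·(-1) + (-4.6)·(0) + (2.4)·(-2) + (2.4)·(1) + (2.4)·(2)) / 4 = 5/4 = 1.25
  S[X_2,X_2] = ((-1)·(-1) + (0)·(0) + (-2)·(-2) + (1)·(1) + (2)·(2)) / 4 = 10/4 = 2.5
  S = [[11.3, 1.25],
 [1.25, 2.5]].

Step 3 — invert S. det(S) = 11.3·2.5 - (1.25)² = 26.6875.
  S^{-1} = (1/det) · [[d, -b], [-b, a]] = [[0.0937, -0.0468],
 [-0.0468, 0.4234]].

Step 4 — quadratic form (x̄ - mu_0)^T · S^{-1} · (x̄ - mu_0):
  S^{-1} · (x̄ - mu_0) = (0.6183, -1.9091),
  (x̄ - mu_0)^T · [...] = (4.6)·(0.6183) + (-4)·(-1.9091) = 10.4806.

Step 5 — scale by n: T² = 5 · 10.4806 = 52.4028.

T² ≈ 52.4028


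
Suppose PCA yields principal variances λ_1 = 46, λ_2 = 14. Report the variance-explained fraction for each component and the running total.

Step 1 — total variance = trace(Sigma) = Σ λ_i = 46 + 14 = 60.

Step 2 — fraction explained by component i = λ_i / Σ λ:
  PC1: 46/60 = 0.7667
  PC2: 14/60 = 0.2333

Step 3 — cumulative fraction after k components = (λ_1 + ... + λ_k) / Σ λ:
  k = 1: 46/60 = 0.7667
  k = 2: (46 + 14)/60 = 60/60 = 1

Summary (fraction, with percent):

explained: PC1 0.7667 (76.67%), PC2 0.2333 (23.33%);  cumulative: 0.7667, 1


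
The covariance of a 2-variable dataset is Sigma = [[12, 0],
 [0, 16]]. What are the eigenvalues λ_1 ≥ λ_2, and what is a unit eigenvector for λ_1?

Step 1 — characteristic polynomial of 2×2 Sigma:
  det(Sigma - λI) = λ² - trace · λ + det = 0.
  trace = 12 + 16 = 28, det = 12·16 - (0)² = 192.
Step 2 — discriminant:
  Δ = trace² - 4·det = 784 - 768 = 16.
Step 3 — eigenvalues:
  λ = (trace ± √Δ)/2 = (28 ± 4)/2,
  λ_1 = 16,  λ_2 = 12.

Step 4 — unit eigenvector for λ_1: Sigma is diagonal, so its eigenvectors are the coordinate axes. λ_1 = 16 is the diagonal entry on the second coordinate axis, hence
  v_1 = (0, 1) (||v_1|| = 1).

λ_1 = 16,  λ_2 = 12;  v_1 ≈ (0, 1)


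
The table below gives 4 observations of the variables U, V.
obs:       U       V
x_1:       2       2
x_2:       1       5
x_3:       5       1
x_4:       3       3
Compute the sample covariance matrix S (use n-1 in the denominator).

Step 1 — column means:
  mean(U) = (2 + 1 + 5 + 3) / 4 = 11/4 = 2.75
  mean(V) = (2 + 5 + 1 + 3) / 4 = 11/4 = 2.75

Step 2 — sample covariance S[i,j] = (1/(n-1)) · Σ_k (x_{k,i} - mean_i) · (x_{k,j} - mean_j), with n-1 = 3.
  S[U,U] = ((-0.75)·(-0.75) + (-1.75)·(-1.75) + (2.25)·(2.25) + (0.25)·(0.25)) / 3 = 8.75/3 = 2.9167
  S[U,V] = ((-0.75)·(-0.75) + (-1.75)·(2.25) + (2.25)·(-1.75) + (0.25)·(0.25)) / 3 = -7.25/3 = -2.4167
  S[V,V] = ((-0.75)·(-0.75) + (2.25)·(2.25) + (-1.75)·(-1.75) + (0.25)·(0.25)) / 3 = 8.75/3 = 2.9167

S is symmetric (S[j,i] = S[i,j]). Assembling:

S = [[2.9167, -2.4167],
 [-2.4167, 2.9167]]


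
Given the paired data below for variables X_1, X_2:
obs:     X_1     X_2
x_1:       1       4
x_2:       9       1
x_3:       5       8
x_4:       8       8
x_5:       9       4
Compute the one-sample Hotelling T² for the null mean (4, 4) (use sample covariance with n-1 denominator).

Step 1 — sample mean vector:
  mean(X_1) = (1 + 9 + 5 + 8 + 9) / 5 = 32/5 = 6.4
  mean(X_2) = (4 + 1 + 8 + 8 + 4) / 5 = 25/5 = 5
  x̄ = (6.4, 5),  deviation x̄ - mu_0 = (6.4, 5) - (4, 4) = (2.4, 1).

Step 2 — sample covariance matrix, S[i,j] = (1/(n-1)) · Σ_k (x_{k,i} - mean_i) · (x_{k,j} - mean_j), divisor n-1 = 4:
  S[X_1,X_1] = ((-5.4)·(-5.4) + (2.6)·(2.6) + (-1.4)·(-1.4) + (1.6)·(1.6) + (2.6)·(2.6)) / 4 = 47.2/4 = 11.8
  S[X_1,X_2] = ((-5.4)·(-1) + (2.6)·(-4) + (-1.4)·(3) + (1.6)·(3) + (2.6)·(-1)) / 4 = -7/4 = -1.75
  S[X_2,X_2] = ((-1)·(-1) + (-4)·(-4) + (3)·(3) + (3)·(3) + (-1)·(-1)) / 4 = 36/4 = 9
  S = [[11.8, -1.75],
 [-1.75, 9]].

Step 3 — invert S. det(S) = 11.8·9 - (-1.75)² = 103.1375.
  S^{-1} = (1/det) · [[d, -b], [-b, a]] = [[0.0873, 0.017],
 [0.017, 0.1144]].

Step 4 — quadratic form (x̄ - mu_0)^T · S^{-1} · (x̄ - mu_0):
  S^{-1} · (x̄ - mu_0) = (0.2264, 0.1551),
  (x̄ - mu_0)^T · [...] = (2.4)·(0.2264) + (1)·(0.1551) = 0.6985.

Step 5 — scale by n: T² = 5 · 0.6985 = 3.4924.

T² ≈ 3.4924


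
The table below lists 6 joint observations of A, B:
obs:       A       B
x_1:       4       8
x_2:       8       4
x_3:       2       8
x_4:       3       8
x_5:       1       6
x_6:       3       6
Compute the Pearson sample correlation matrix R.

Step 1 — column means:
  mean(A) = (4 + 8 + 2 + 3 + 1 + 3) / 6 = 21/6 = 3.5
  mean(B) = (8 + 4 + 8 + 8 + 6 + 6) / 6 = 40/6 = 6.6667

Step 2 — sample variances and covariances s[i,j] = (1/(n-1)) · Σ_k (x_{k,i} - mean_i) · (x_{k,j} - mean_j), with n-1 = 5:
  s[A,A] = ((0.5)·(0.5) + (4.5)·(4.5) + (-1.5)·(-1.5) + (-0.5)·(-0.5) + (-2.5)·(-2.5) + (-0.5)·(-0.5)) / 5 = 29.5/5 = 5.9
  s[A,B] = ((0.5)·(1.3333) + (4.5)·(-2.6667) + (-1.5)·(1.3333) + (-0.5)·(1.3333) + (-2.5)·(-0.6667) + (-0.5)·(-0.6667)) / 5 = -12/5 = -2.4
  s[B,B] = ((1.3333)·(1.3333) + (-2.6667)·(-2.6667) + (1.3333)·(1.3333) + (1.3333)·(1.3333) + (-0.6667)·(-0.6667) + (-0.6667)·(-0.6667)) / 5 = 13.3333/5 = 2.6667
  Sample standard deviations s_i = √(s[i,i]):
  s(A) = √(5.9) = 2.429
  s(B) = √(2.6667) = 1.633

Step 3 — r_{ij} = s_{ij} / (s_i · s_j):
  r[A,A] = 1 (diagonal).
  r[A,B] = -2.4 / (2.429 · 1.633) = -2.4 / 3.9665 = -0.6051
  r[B,B] = 1 (diagonal).

R is symmetric with unit diagonal. Assembling:

R = [[1, -0.6051],
 [-0.6051, 1]]


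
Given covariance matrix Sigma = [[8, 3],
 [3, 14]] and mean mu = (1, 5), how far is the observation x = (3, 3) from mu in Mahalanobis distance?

Step 1 — centre the observation: (x - mu) = (2, -2).

Step 2 — invert Sigma. det(Sigma) = 8·14 - (3)² = 103.
  Sigma^{-1} = (1/det) · [[d, -b], [-b, a]] = [[0.1359, -0.0291],
 [-0.0291, 0.0777]].

Step 3 — form the quadratic (x - mu)^T · Sigma^{-1} · (x - mu):
  Sigma^{-1} · (x - mu) = (0.3301, -0.2136).
  (x - mu)^T · [Sigma^{-1} · (x - mu)] = (2)·(0.3301) + (-2)·(-0.2136) = 1.0874.

Step 4 — take square root: d = √(1.0874) ≈ 1.0428.

d(x, mu) = √(1.0874) ≈ 1.0428


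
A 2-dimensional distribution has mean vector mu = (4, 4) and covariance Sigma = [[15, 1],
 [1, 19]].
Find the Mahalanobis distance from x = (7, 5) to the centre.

Step 1 — centre the observation: (x - mu) = (3, 1).

Step 2 — invert Sigma. det(Sigma) = 15·19 - (1)² = 284.
  Sigma^{-1} = (1/det) · [[d, -b], [-b, a]] = [[0.0669, -0.0035],
 [-0.0035, 0.0528]].

Step 3 — form the quadratic (x - mu)^T · Sigma^{-1} · (x - mu):
  Sigma^{-1} · (x - mu) = (0.1972, 0.0423).
  (x - mu)^T · [Sigma^{-1} · (x - mu)] = (3)·(0.1972) + (1)·(0.0423) = 0.6338.

Step 4 — take square root: d = √(0.6338) ≈ 0.7961.

d(x, mu) = √(0.6338) ≈ 0.7961


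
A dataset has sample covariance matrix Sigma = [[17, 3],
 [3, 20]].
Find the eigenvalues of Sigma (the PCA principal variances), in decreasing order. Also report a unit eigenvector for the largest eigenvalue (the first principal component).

Step 1 — characteristic polynomial of 2×2 Sigma:
  det(Sigma - λI) = λ² - trace · λ + det = 0.
  trace = 17 + 20 = 37, det = 17·20 - (3)² = 331.
Step 2 — discriminant:
  Δ = trace² - 4·det = 1369 - 1324 = 45.
Step 3 — eigenvalues:
  λ = (trace ± √Δ)/2 = (37 ± 6.7082)/2,
  λ_1 = 21.8541,  λ_2 = 15.1459.

Step 4 — unit eigenvector for λ_1: solve (Sigma - λ_1 I)v = 0. First row:
  (17 - 21.8541)·v_x + (3)·v_y = 0, i.e. (-4.8541)·v_x + (3)·v_y = 0,
  so v ∝ (b, λ_1 - a) = (3, 4.8541) = u.
  ||u|| = √((3)² + (4.8541)²) = √(32.5623) ≈ 5.7063,
  v_1 = u/||u|| ≈ (0.5257, 0.8507) (||v_1|| = 1).

λ_1 = 21.8541,  λ_2 = 15.1459;  v_1 ≈ (0.5257, 0.8507)


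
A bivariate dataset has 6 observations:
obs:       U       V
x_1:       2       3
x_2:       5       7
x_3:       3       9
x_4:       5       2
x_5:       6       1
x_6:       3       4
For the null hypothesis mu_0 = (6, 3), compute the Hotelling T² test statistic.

Step 1 — sample mean vector:
  mean(U) = (2 + 5 + 3 + 5 + 6 + 3) / 6 = 24/6 = 4
  mean(V) = (3 + 7 + 9 + 2 + 1 + 4) / 6 = 26/6 = 4.3333
  x̄ = (4, 4.3333),  deviation x̄ - mu_0 = (4, 4.3333) - (6, 3) = (-2, 1.3333).

Step 2 — sample covariance matrix, S[i,j] = (1/(n-1)) · Σ_k (x_{k,i} - mean_i) · (x_{k,j} - mean_j), divisor n-1 = 5:
  S[U,U] = ((-2)·(-2) + (1)·(1) + (-1)·(-1) + (1)·(1) + (2)·(2) + (-1)·(-1)) / 5 = 12/5 = 2.4
  S[U,V] = ((-2)·(-1.3333) + (1)·(2.6667) + (-1)·(4.6667) + (1)·(-2.3333) + (2)·(-3.3333) + (-1)·(-0.3333)) / 5 = -8/5 = -1.6
  S[V,V] = ((-1.3333)·(-1.3333) + (2.6667)·(2.6667) + (4.6667)·(4.6667) + (-2.3333)·(-2.3333) + (-3.3333)·(-3.3333) + (-0.3333)·(-0.3333)) / 5 = 47.3333/5 = 9.4667
  S = [[2.4, -1.6],
 [-1.6, 9.4667]].

Step 3 — invert S. det(S) = 2.4·9.4667 - (-1.6)² = 20.16.
  S^{-1} = (1/det) · [[d, -b], [-b, a]] = [[0.4696, 0.0794],
 [0.0794, 0.119]].

Step 4 — quadratic form (x̄ - mu_0)^T · S^{-1} · (x̄ - mu_0):
  S^{-1} · (x̄ - mu_0) = (-0.8333, 0),
  (x̄ - mu_0)^T · [...] = (-2)·(-0.8333) + (1.3333)·(0) = 1.6667.

Step 5 — scale by n: T² = 6 · 1.6667 = 10.

T² ≈ 10


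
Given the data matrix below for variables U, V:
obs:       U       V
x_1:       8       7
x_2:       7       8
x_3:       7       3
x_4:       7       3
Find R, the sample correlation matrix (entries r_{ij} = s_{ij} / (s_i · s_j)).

Step 1 — column means:
  mean(U) = (8 + 7 + 7 + 7) / 4 = 29/4 = 7.25
  mean(V) = (7 + 8 + 3 + 3) / 4 = 21/4 = 5.25

Step 2 — sample variances and covariances s[i,j] = (1/(n-1)) · Σ_k (x_{k,i} - mean_i) · (x_{k,j} - mean_j), with n-1 = 3:
  s[U,U] = ((0.75)·(0.75) + (-0.25)·(-0.25) + (-0.25)·(-0.25) + (-0.25)·(-0.25)) / 3 = 0.75/3 = 0.25
  s[U,V] = ((0.75)·(1.75) + (-0.25)·(2.75) + (-0.25)·(-2.25) + (-0.25)·(-2.25)) / 3 = 1.75/3 = 0.5833
  s[V,V] = ((1.75)·(1.75) + (2.75)·(2.75) + (-2.25)·(-2.25) + (-2.25)·(-2.25)) / 3 = 20.75/3 = 6.9167
  Sample standard deviations s_i = √(s[i,i]):
  s(U) = √(0.25) = 0.5
  s(V) = √(6.9167) = 2.63

Step 3 — r_{ij} = s_{ij} / (s_i · s_j):
  r[U,U] = 1 (diagonal).
  r[U,V] = 0.5833 / (0.5 · 2.63) = 0.5833 / 1.315 = 0.4436
  r[V,V] = 1 (diagonal).

R is symmetric with unit diagonal. Assembling:

R = [[1, 0.4436],
 [0.4436, 1]]


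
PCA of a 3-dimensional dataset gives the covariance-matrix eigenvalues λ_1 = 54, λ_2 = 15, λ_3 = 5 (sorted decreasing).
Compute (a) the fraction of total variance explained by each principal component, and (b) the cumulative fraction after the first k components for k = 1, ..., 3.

Step 1 — total variance = trace(Sigma) = Σ λ_i = 54 + 15 + 5 = 74.

Step 2 — fraction explained by component i = λ_i / Σ λ:
  PC1: 54/74 = 0.7297
  PC2: 15/74 = 0.2027
  PC3: 5/74 = 0.0676

Step 3 — cumulative fraction after k components = (λ_1 + ... + λ_k) / Σ λ:
  k = 1: 54/74 = 0.7297
  k = 2: (54 + 15)/74 = 69/74 = 0.9324
  k = 3: (54 + 15 + 5)/74 = 74/74 = 1

Summary (fraction, with percent):

explained: PC1 0.7297 (72.97%), PC2 0.2027 (20.27%), PC3 0.0676 (6.76%);  cumulative: 0.7297, 0.9324, 1


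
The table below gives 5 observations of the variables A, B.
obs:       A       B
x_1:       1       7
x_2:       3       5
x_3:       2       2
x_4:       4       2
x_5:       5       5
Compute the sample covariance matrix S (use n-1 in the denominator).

Step 1 — column means:
  mean(A) = (1 + 3 + 2 + 4 + 5) / 5 = 15/5 = 3
  mean(B) = (7 + 5 + 2 + 2 + 5) / 5 = 21/5 = 4.2

Step 2 — sample covariance S[i,j] = (1/(n-1)) · Σ_k (x_{k,i} - mean_i) · (x_{k,j} - mean_j), with n-1 = 4.
  S[A,A] = ((-2)·(-2) + (0)·(0) + (-1)·(-1) + (1)·(1) + (2)·(2)) / 4 = 10/4 = 2.5
  S[A,B] = ((-2)·(2.8) + (0)·(0.8) + (-1)·(-2.2) + (1)·(-2.2) + (2)·(0.8)) / 4 = -4/4 = -1
  S[B,B] = ((2.8)·(2.8) + (0.8)·(0.8) + (-2.2)·(-2.2) + (-2.2)·(-2.2) + (0.8)·(0.8)) / 4 = 18.8/4 = 4.7

S is symmetric (S[j,i] = S[i,j]). Assembling:

S = [[2.5, -1],
 [-1, 4.7]]


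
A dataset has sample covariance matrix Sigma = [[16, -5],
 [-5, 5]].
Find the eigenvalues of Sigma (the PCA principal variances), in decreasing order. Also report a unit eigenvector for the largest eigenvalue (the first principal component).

Step 1 — characteristic polynomial of 2×2 Sigma:
  det(Sigma - λI) = λ² - trace · λ + det = 0.
  trace = 16 + 5 = 21, det = 16·5 - (-5)² = 55.
Step 2 — discriminant:
  Δ = trace² - 4·det = 441 - 220 = 221.
Step 3 — eigenvalues:
  λ = (trace ± √Δ)/2 = (21 ± 14.8661)/2,
  λ_1 = 17.933,  λ_2 = 3.067.

Step 4 — unit eigenvector for λ_1: solve (Sigma - λ_1 I)v = 0. First row:
  (16 - 17.933)·v_x + (-5)·v_y = 0, i.e. (-1.933)·v_x + (-5)·v_y = 0,
  so v ∝ (b, λ_1 - a) = (-5, 1.933); multiply by -1 so the first entry is positive: u = (5, -1.933).
  ||u|| = √((5)² + (-1.933)²) = √(28.7366) ≈ 5.3607,
  v_1 = u/||u|| ≈ (0.9327, -0.3606) (||v_1|| = 1).

λ_1 = 17.933,  λ_2 = 3.067;  v_1 ≈ (0.9327, -0.3606)


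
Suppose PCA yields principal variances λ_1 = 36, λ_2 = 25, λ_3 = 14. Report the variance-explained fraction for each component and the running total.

Step 1 — total variance = trace(Sigma) = Σ λ_i = 36 + 25 + 14 = 75.

Step 2 — fraction explained by component i = λ_i / Σ λ:
  PC1: 36/75 = 0.48
  PC2: 25/75 = 0.3333
  PC3: 14/75 = 0.1867

Step 3 — cumulative fraction after k components = (λ_1 + ... + λ_k) / Σ λ:
  k = 1: 36/75 = 0.48
  k = 2: (36 + 25)/75 = 61/75 = 0.8133
  k = 3: (36 + 25 + 14)/75 = 75/75 = 1

Summary (fraction, with percent):

explained: PC1 0.48 (48%), PC2 0.3333 (33.33%), PC3 0.1867 (18.67%);  cumulative: 0.48, 0.8133, 1


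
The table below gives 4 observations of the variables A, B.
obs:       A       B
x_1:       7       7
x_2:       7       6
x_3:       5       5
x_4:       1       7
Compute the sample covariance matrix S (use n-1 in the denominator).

Step 1 — column means:
  mean(A) = (7 + 7 + 5 + 1) / 4 = 20/4 = 5
  mean(B) = (7 + 6 + 5 + 7) / 4 = 25/4 = 6.25

Step 2 — sample covariance S[i,j] = (1/(n-1)) · Σ_k (x_{k,i} - mean_i) · (x_{k,j} - mean_j), with n-1 = 3.
  S[A,A] = ((2)·(2) + (2)·(2) + (0)·(0) + (-4)·(-4)) / 3 = 24/3 = 8
  S[A,B] = ((2)·(0.75) + (2)·(-0.25) + (0)·(-1.25) + (-4)·(0.75)) / 3 = -2/3 = -0.6667
  S[B,B] = ((0.75)·(0.75) + (-0.25)·(-0.25) + (-1.25)·(-1.25) + (0.75)·(0.75)) / 3 = 2.75/3 = 0.9167

S is symmetric (S[j,i] = S[i,j]). Assembling:

S = [[8, -0.6667],
 [-0.6667, 0.9167]]


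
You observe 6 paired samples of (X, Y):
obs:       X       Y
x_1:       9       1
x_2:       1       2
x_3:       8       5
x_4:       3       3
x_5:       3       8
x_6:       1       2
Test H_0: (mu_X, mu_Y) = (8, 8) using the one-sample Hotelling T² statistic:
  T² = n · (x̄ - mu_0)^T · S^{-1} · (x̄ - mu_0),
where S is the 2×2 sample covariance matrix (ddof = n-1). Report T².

Step 1 — sample mean vector:
  mean(X) = (9 + 1 + 8 + 3 + 3 + 1) / 6 = 25/6 = 4.1667
  mean(Y) = (1 + 2 + 5 + 3 + 8 + 2) / 6 = 21/6 = 3.5
  x̄ = (4.1667, 3.5),  deviation x̄ - mu_0 = (4.1667, 3.5) - (8, 8) = (-3.8333, -4.5).

Step 2 — sample covariance matrix, S[i,j] = (1/(n-1)) · Σ_k (x_{k,i} - mean_i) · (x_{k,j} - mean_j), divisor n-1 = 5:
  S[X,X] = ((4.8333)·(4.8333) + (-3.1667)·(-3.1667) + (3.8333)·(3.8333) + (-1.1667)·(-1.1667) + (-1.1667)·(-1.1667) + (-3.1667)·(-3.1667)) / 5 = 60.8333/5 = 12.1667
  S[X,Y] = ((4.8333)·(-2.5) + (-3.1667)·(-1.5) + (3.8333)·(1.5) + (-1.1667)·(-0.5) + (-1.1667)·(4.5) + (-3.1667)·(-1.5)) / 5 = -1.5/5 = -0.3
  S[Y,Y] = ((-2.5)·(-2.5) + (-1.5)·(-1.5) + (1.5)·(1.5) + (-0.5)·(-0.5) + (4.5)·(4.5) + (-1.5)·(-1.5)) / 5 = 33.5/5 = 6.7
  S = [[12.1667, -0.3],
 [-0.3, 6.7]].

Step 3 — invert S. det(S) = 12.1667·6.7 - (-0.3)² = 81.4267.
  S^{-1} = (1/det) · [[d, -b], [-b, a]] = [[0.0823, 0.0037],
 [0.0037, 0.1494]].

Step 4 — quadratic form (x̄ - mu_0)^T · S^{-1} · (x̄ - mu_0):
  S^{-1} · (x̄ - mu_0) = (-0.332, -0.6865),
  (x̄ - mu_0)^T · [...] = (-3.8333)·(-0.332) + (-4.5)·(-0.6865) = 4.3619.

Step 5 — scale by n: T² = 6 · 4.3619 = 26.1716.

T² ≈ 26.1716


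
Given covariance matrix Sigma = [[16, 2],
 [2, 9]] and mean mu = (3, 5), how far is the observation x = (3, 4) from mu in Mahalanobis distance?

Step 1 — centre the observation: (x - mu) = (0, -1).

Step 2 — invert Sigma. det(Sigma) = 16·9 - (2)² = 140.
  Sigma^{-1} = (1/det) · [[d, -b], [-b, a]] = [[0.0643, -0.0143],
 [-0.0143, 0.1143]].

Step 3 — form the quadratic (x - mu)^T · Sigma^{-1} · (x - mu):
  Sigma^{-1} · (x - mu) = (0.0143, -0.1143).
  (x - mu)^T · [Sigma^{-1} · (x - mu)] = (0)·(0.0143) + (-1)·(-0.1143) = 0.1143.

Step 4 — take square root: d = √(0.1143) ≈ 0.3381.

d(x, mu) = √(0.1143) ≈ 0.3381


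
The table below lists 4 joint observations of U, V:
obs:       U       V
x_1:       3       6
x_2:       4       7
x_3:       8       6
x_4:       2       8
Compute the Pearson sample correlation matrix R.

Step 1 — column means:
  mean(U) = (3 + 4 + 8 + 2) / 4 = 17/4 = 4.25
  mean(V) = (6 + 7 + 6 + 8) / 4 = 27/4 = 6.75

Step 2 — sample variances and covariances s[i,j] = (1/(n-1)) · Σ_k (x_{k,i} - mean_i) · (x_{k,j} - mean_j), with n-1 = 3:
  s[U,U] = ((-1.25)·(-1.25) + (-0.25)·(-0.25) + (3.75)·(3.75) + (-2.25)·(-2.25)) / 3 = 20.75/3 = 6.9167
  s[U,V] = ((-1.25)·(-0.75) + (-0.25)·(0.25) + (3.75)·(-0.75) + (-2.25)·(1.25)) / 3 = -4.75/3 = -1.5833
  s[V,V] = ((-0.75)·(-0.75) + (0.25)·(0.25) + (-0.75)·(-0.75) + (1.25)·(1.25)) / 3 = 2.75/3 = 0.9167
  Sample standard deviations s_i = √(s[i,i]):
  s(U) = √(6.9167) = 2.63
  s(V) = √(0.9167) = 0.9574

Step 3 — r_{ij} = s_{ij} / (s_i · s_j):
  r[U,U] = 1 (diagonal).
  r[U,V] = -1.5833 / (2.63 · 0.9574) = -1.5833 / 2.518 = -0.6288
  r[V,V] = 1 (diagonal).

R is symmetric with unit diagonal. Assembling:

R = [[1, -0.6288],
 [-0.6288, 1]]


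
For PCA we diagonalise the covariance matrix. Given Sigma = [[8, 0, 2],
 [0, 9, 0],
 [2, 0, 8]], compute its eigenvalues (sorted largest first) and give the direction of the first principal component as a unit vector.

Step 1 — characteristic polynomial p(λ) = det(λI - Sigma) = λ³ - tr·λ² + c_1·λ - det, where tr = trace, c_1 = sum of the principal 2×2 minors, det = det(Sigma):
  tr = 8 + 9 + 8 = 25,
  c_1 = (8·9 - (0)²) + (8·8 - (2)²) + (9·8 - (0)²) = 72 + 60 + 72 = 204,
  det = 8·(9·8 - (0)²) - (0)·((0)·8 - (0)·(2)) + (2)·((0)·(0) - 9·(2)) = 8·(72) - (0)·(0) + (2)·(-18) = 540.
  So p(λ) = λ³ - 25λ² + 204λ - 540.
Step 2 — look for an integer root (rational root theorem: any rational root is an integer divisor of 540). Testing λ = 6:
  p(6) = 216 - 900 + 1224 - 540 = 0  ✓
  Dividing out (λ - 6): p(λ) = (λ - 6)(λ² - 19λ + 90).
Step 3 — remaining eigenvalues from the quadratic λ² - 19λ + 90 = 0:
  Δ = 19² - 4·90 = 361 - 360 = 1,  λ = (19 ± √1)/2 = (19 ± 1)/2 = 10 or 9.
  Sorted: λ_1 = 10,  λ_2 = 9,  λ_3 = 6  (check: sum = 25 = tr ✓).

Step 4 — unit eigenvector for λ_1 = 10: v spans the null space of (Sigma - λ_1 I), whose rows are
  r_1 = (-2, 0, 2),  r_2 = (0, -1, 0),  r_3 = (2, 0, -2).
  v is orthogonal to every row, so take v ∝ r_1 × r_2 = ((0)·(0) - (2)·(-1), (2)·(0) - (-2)·(0), (-2)·(-1) - (0)·(0)) = (2, 0, 2).
  Rescale (divide by 2): u = (1, 0, 1).
  ||u|| = √((1)² + (0)² + (1)²) = √(2) ≈ 1.4142,  v_1 = u/||u|| ≈ (0.7071, 0, 0.7071) (||v_1|| = 1).

λ_1 = 10,  λ_2 = 9,  λ_3 = 6;  v_1 ≈ (0.7071, 0, 0.7071)


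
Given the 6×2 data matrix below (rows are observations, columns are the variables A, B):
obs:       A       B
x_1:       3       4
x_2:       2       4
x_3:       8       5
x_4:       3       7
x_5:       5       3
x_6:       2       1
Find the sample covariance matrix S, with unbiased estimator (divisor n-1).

Step 1 — column means:
  mean(A) = (3 + 2 + 8 + 3 + 5 + 2) / 6 = 23/6 = 3.8333
  mean(B) = (4 + 4 + 5 + 7 + 3 + 1) / 6 = 24/6 = 4

Step 2 — sample covariance S[i,j] = (1/(n-1)) · Σ_k (x_{k,i} - mean_i) · (x_{k,j} - mean_j), with n-1 = 5.
  S[A,A] = ((-0.8333)·(-0.8333) + (-1.8333)·(-1.8333) + (4.1667)·(4.1667) + (-0.8333)·(-0.8333) + (1.1667)·(1.1667) + (-1.8333)·(-1.8333)) / 5 = 26.8333/5 = 5.3667
  S[A,B] = ((-0.8333)·(0) + (-1.8333)·(0) + (4.1667)·(1) + (-0.8333)·(3) + (1.1667)·(-1) + (-1.8333)·(-3)) / 5 = 6/5 = 1.2
  S[B,B] = ((0)·(0) + (0)·(0) + (1)·(1) + (3)·(3) + (-1)·(-1) + (-3)·(-3)) / 5 = 20/5 = 4

S is symmetric (S[j,i] = S[i,j]). Assembling:

S = [[5.3667, 1.2],
 [1.2, 4]]


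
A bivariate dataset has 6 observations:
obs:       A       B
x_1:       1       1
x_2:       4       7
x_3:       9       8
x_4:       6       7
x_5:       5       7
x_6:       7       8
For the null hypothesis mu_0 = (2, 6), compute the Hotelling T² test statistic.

Step 1 — sample mean vector:
  mean(A) = (1 + 4 + 9 + 6 + 5 + 7) / 6 = 32/6 = 5.3333
  mean(B) = (1 + 7 + 8 + 7 + 7 + 8) / 6 = 38/6 = 6.3333
  x̄ = (5.3333, 6.3333),  deviation x̄ - mu_0 = (5.3333, 6.3333) - (2, 6) = (3.3333, 0.3333).

Step 2 — sample covariance matrix, S[i,j] = (1/(n-1)) · Σ_k (x_{k,i} - mean_i) · (x_{k,j} - mean_j), divisor n-1 = 5:
  S[A,A] = ((-4.3333)·(-4.3333) + (-1.3333)·(-1.3333) + (3.6667)·(3.6667) + (0.6667)·(0.6667) + (-0.3333)·(-0.3333) + (1.6667)·(1.6667)) / 5 = 37.3333/5 = 7.4667
  S[A,B] = ((-4.3333)·(-5.3333) + (-1.3333)·(0.6667) + (3.6667)·(1.6667) + (0.6667)·(0.6667) + (-0.3333)·(0.6667) + (1.6667)·(1.6667)) / 5 = 31.3333/5 = 6.2667
  S[B,B] = ((-5.3333)·(-5.3333) + (0.6667)·(0.6667) + (1.6667)·(1.6667) + (0.6667)·(0.6667) + (0.6667)·(0.6667) + (1.6667)·(1.6667)) / 5 = 35.3333/5 = 7.0667
  S = [[7.4667, 6.2667],
 [6.2667, 7.0667]].

Step 3 — invert S. det(S) = 7.4667·7.0667 - (6.2667)² = 13.4933.
  S^{-1} = (1/det) · [[d, -b], [-b, a]] = [[0.5237, -0.4644],
 [-0.4644, 0.5534]].

Step 4 — quadratic form (x̄ - mu_0)^T · S^{-1} · (x̄ - mu_0):
  S^{-1} · (x̄ - mu_0) = (1.5909, -1.3636),
  (x̄ - mu_0)^T · [...] = (3.3333)·(1.5909) + (0.3333)·(-1.3636) = 4.8485.

Step 5 — scale by n: T² = 6 · 4.8485 = 29.0909.

T² ≈ 29.0909


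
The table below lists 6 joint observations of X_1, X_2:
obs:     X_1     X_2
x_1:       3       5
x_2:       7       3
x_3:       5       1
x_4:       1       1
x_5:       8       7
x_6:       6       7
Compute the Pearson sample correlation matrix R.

Step 1 — column means:
  mean(X_1) = (3 + 7 + 5 + 1 + 8 + 6) / 6 = 30/6 = 5
  mean(X_2) = (5 + 3 + 1 + 1 + 7 + 7) / 6 = 24/6 = 4

Step 2 — sample variances and covariances s[i,j] = (1/(n-1)) · Σ_k (x_{k,i} - mean_i) · (x_{k,j} - mean_j), with n-1 = 5:
  s[X_1,X_1] = ((-2)·(-2) + (2)·(2) + (0)·(0) + (-4)·(-4) + (3)·(3) + (1)·(1)) / 5 = 34/5 = 6.8
  s[X_1,X_2] = ((-2)·(1) + (2)·(-1) + (0)·(-3) + (-4)·(-3) + (3)·(3) + (1)·(3)) / 5 = 20/5 = 4
  s[X_2,X_2] = ((1)·(1) + (-1)·(-1) + (-3)·(-3) + (-3)·(-3) + (3)·(3) + (3)·(3)) / 5 = 38/5 = 7.6
  Sample standard deviations s_i = √(s[i,i]):
  s(X_1) = √(6.8) = 2.6077
  s(X_2) = √(7.6) = 2.7568

Step 3 — r_{ij} = s_{ij} / (s_i · s_j):
  r[X_1,X_1] = 1 (diagonal).
  r[X_1,X_2] = 4 / (2.6077 · 2.7568) = 4 / 7.1889 = 0.5564
  r[X_2,X_2] = 1 (diagonal).

R is symmetric with unit diagonal. Assembling:

R = [[1, 0.5564],
 [0.5564, 1]]


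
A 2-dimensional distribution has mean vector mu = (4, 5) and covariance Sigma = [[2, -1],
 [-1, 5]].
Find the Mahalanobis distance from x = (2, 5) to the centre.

Step 1 — centre the observation: (x - mu) = (-2, 0).

Step 2 — invert Sigma. det(Sigma) = 2·5 - (-1)² = 9.
  Sigma^{-1} = (1/det) · [[d, -b], [-b, a]] = [[0.5556, 0.1111],
 [0.1111, 0.2222]].

Step 3 — form the quadratic (x - mu)^T · Sigma^{-1} · (x - mu):
  Sigma^{-1} · (x - mu) = (-1.1111, -0.2222).
  (x - mu)^T · [Sigma^{-1} · (x - mu)] = (-2)·(-1.1111) + (0)·(-0.2222) = 2.2222.

Step 4 — take square root: d = √(2.2222) ≈ 1.4907.

d(x, mu) = √(2.2222) ≈ 1.4907


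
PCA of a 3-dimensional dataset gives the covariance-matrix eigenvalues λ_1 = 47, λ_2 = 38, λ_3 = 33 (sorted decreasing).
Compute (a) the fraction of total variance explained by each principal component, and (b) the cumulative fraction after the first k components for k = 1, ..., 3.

Step 1 — total variance = trace(Sigma) = Σ λ_i = 47 + 38 + 33 = 118.

Step 2 — fraction explained by component i = λ_i / Σ λ:
  PC1: 47/118 = 0.3983
  PC2: 38/118 = 0.322
  PC3: 33/118 = 0.2797

Step 3 — cumulative fraction after k components = (λ_1 + ... + λ_k) / Σ λ:
  k = 1: 47/118 = 0.3983
  k = 2: (47 + 38)/118 = 85/118 = 0.7203
  k = 3: (47 + 38 + 33)/118 = 118/118 = 1

Summary (fraction, with percent):

explained: PC1 0.3983 (39.83%), PC2 0.322 (32.2%), PC3 0.2797 (27.97%);  cumulative: 0.3983, 0.7203, 1


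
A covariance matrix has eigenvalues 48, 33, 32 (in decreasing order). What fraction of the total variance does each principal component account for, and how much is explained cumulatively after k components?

Step 1 — total variance = trace(Sigma) = Σ λ_i = 48 + 33 + 32 = 113.

Step 2 — fraction explained by component i = λ_i / Σ λ:
  PC1: 48/113 = 0.4248
  PC2: 33/113 = 0.292
  PC3: 32/113 = 0.2832

Step 3 — cumulative fraction after k components = (λ_1 + ... + λ_k) / Σ λ:
  k = 1: 48/113 = 0.4248
  k = 2: (48 + 33)/113 = 81/113 = 0.7168
  k = 3: (48 + 33 + 32)/113 = 113/113 = 1

Summary (fraction, with percent):

explained: PC1 0.4248 (42.48%), PC2 0.292 (29.2%), PC3 0.2832 (28.32%);  cumulative: 0.4248, 0.7168, 1


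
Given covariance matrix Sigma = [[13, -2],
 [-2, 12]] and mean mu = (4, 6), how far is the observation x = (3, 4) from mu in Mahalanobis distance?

Step 1 — centre the observation: (x - mu) = (-1, -2).

Step 2 — invert Sigma. det(Sigma) = 13·12 - (-2)² = 152.
  Sigma^{-1} = (1/det) · [[d, -b], [-b, a]] = [[0.0789, 0.0132],
 [0.0132, 0.0855]].

Step 3 — form the quadratic (x - mu)^T · Sigma^{-1} · (x - mu):
  Sigma^{-1} · (x - mu) = (-0.1053, -0.1842).
  (x - mu)^T · [Sigma^{-1} · (x - mu)] = (-1)·(-0.1053) + (-2)·(-0.1842) = 0.4737.

Step 4 — take square root: d = √(0.4737) ≈ 0.6882.

d(x, mu) = √(0.4737) ≈ 0.6882


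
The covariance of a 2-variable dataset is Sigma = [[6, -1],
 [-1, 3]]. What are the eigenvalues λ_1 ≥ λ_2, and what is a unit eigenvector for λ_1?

Step 1 — characteristic polynomial of 2×2 Sigma:
  det(Sigma - λI) = λ² - trace · λ + det = 0.
  trace = 6 + 3 = 9, det = 6·3 - (-1)² = 17.
Step 2 — discriminant:
  Δ = trace² - 4·det = 81 - 68 = 13.
Step 3 — eigenvalues:
  λ = (trace ± √Δ)/2 = (9 ± 3.6056)/2,
  λ_1 = 6.3028,  λ_2 = 2.6972.

Step 4 — unit eigenvector for λ_1: solve (Sigma - λ_1 I)v = 0. First row:
  (6 - 6.3028)·v_x + (-1)·v_y = 0, i.e. (-0.3028)·v_x + (-1)·v_y = 0,
  so v ∝ (b, λ_1 - a) = (-1, 0.3028); multiply by -1 so the first entry is positive: u = (1, -0.3028).
  ||u|| = √((1)² + (-0.3028)²) = √(1.0917) ≈ 1.0448,
  v_1 = u/||u|| ≈ (0.9571, -0.2898) (||v_1|| = 1).

λ_1 = 6.3028,  λ_2 = 2.6972;  v_1 ≈ (0.9571, -0.2898)


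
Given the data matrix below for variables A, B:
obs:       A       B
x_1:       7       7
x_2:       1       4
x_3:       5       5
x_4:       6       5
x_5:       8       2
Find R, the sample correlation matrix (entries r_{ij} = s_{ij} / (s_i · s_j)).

Step 1 — column means:
  mean(A) = (7 + 1 + 5 + 6 + 8) / 5 = 27/5 = 5.4
  mean(B) = (7 + 4 + 5 + 5 + 2) / 5 = 23/5 = 4.6

Step 2 — sample variances and covariances s[i,j] = (1/(n-1)) · Σ_k (x_{k,i} - mean_i) · (x_{k,j} - mean_j), with n-1 = 4:
  s[A,A] = ((1.6)·(1.6) + (-4.4)·(-4.4) + (-0.4)·(-0.4) + (0.6)·(0.6) + (2.6)·(2.6)) / 4 = 29.2/4 = 7.3
  s[A,B] = ((1.6)·(2.4) + (-4.4)·(-0.6) + (-0.4)·(0.4) + (0.6)·(0.4) + (2.6)·(-2.6)) / 4 = -0.2/4 = -0.05
  s[B,B] = ((2.4)·(2.4) + (-0.6)·(-0.6) + (0.4)·(0.4) + (0.4)·(0.4) + (-2.6)·(-2.6)) / 4 = 13.2/4 = 3.3
  Sample standard deviations s_i = √(s[i,i]):
  s(A) = √(7.3) = 2.7019
  s(B) = √(3.3) = 1.8166

Step 3 — r_{ij} = s_{ij} / (s_i · s_j):
  r[A,A] = 1 (diagonal).
  r[A,B] = -0.05 / (2.7019 · 1.8166) = -0.05 / 4.9082 = -0.0102
  r[B,B] = 1 (diagonal).

R is symmetric with unit diagonal. Assembling:

R = [[1, -0.0102],
 [-0.0102, 1]]


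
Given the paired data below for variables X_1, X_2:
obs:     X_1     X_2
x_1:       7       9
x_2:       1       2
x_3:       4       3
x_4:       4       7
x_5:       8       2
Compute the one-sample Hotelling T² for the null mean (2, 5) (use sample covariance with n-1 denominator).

Step 1 — sample mean vector:
  mean(X_1) = (7 + 1 + 4 + 4 + 8) / 5 = 24/5 = 4.8
  mean(X_2) = (9 + 2 + 3 + 7 + 2) / 5 = 23/5 = 4.6
  x̄ = (4.8, 4.6),  deviation x̄ - mu_0 = (4.8, 4.6) - (2, 5) = (2.8, -0.4).

Step 2 — sample covariance matrix, S[i,j] = (1/(n-1)) · Σ_k (x_{k,i} - mean_i) · (x_{k,j} - mean_j), divisor n-1 = 4:
  S[X_1,X_1] = ((2.2)·(2.2) + (-3.8)·(-3.8) + (-0.8)·(-0.8) + (-0.8)·(-0.8) + (3.2)·(3.2)) / 4 = 30.8/4 = 7.7
  S[X_1,X_2] = ((2.2)·(4.4) + (-3.8)·(-2.6) + (-0.8)·(-1.6) + (-0.8)·(2.4) + (3.2)·(-2.6)) / 4 = 10.6/4 = 2.65
  S[X_2,X_2] = ((4.4)·(4.4) + (-2.6)·(-2.6) + (-1.6)·(-1.6) + (2.4)·(2.4) + (-2.6)·(-2.6)) / 4 = 41.2/4 = 10.3
  S = [[7.7, 2.65],
 [2.65, 10.3]].

Step 3 — invert S. det(S) = 7.7·10.3 - (2.65)² = 72.2875.
  S^{-1} = (1/det) · [[d, -b], [-b, a]] = [[0.1425, -0.0367],
 [-0.0367, 0.1065]].

Step 4 — quadratic form (x̄ - mu_0)^T · S^{-1} · (x̄ - mu_0):
  S^{-1} · (x̄ - mu_0) = (0.4136, -0.1453),
  (x̄ - mu_0)^T · [...] = (2.8)·(0.4136) + (-0.4)·(-0.1453) = 1.2163.

Step 5 — scale by n: T² = 5 · 1.2163 = 6.0813.

T² ≈ 6.0813


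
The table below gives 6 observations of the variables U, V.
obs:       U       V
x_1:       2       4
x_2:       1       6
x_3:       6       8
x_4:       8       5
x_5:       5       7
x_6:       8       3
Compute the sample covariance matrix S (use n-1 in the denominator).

Step 1 — column means:
  mean(U) = (2 + 1 + 6 + 8 + 5 + 8) / 6 = 30/6 = 5
  mean(V) = (4 + 6 + 8 + 5 + 7 + 3) / 6 = 33/6 = 5.5

Step 2 — sample covariance S[i,j] = (1/(n-1)) · Σ_k (x_{k,i} - mean_i) · (x_{k,j} - mean_j), with n-1 = 5.
  S[U,U] = ((-3)·(-3) + (-4)·(-4) + (1)·(1) + (3)·(3) + (0)·(0) + (3)·(3)) / 5 = 44/5 = 8.8
  S[U,V] = ((-3)·(-1.5) + (-4)·(0.5) + (1)·(2.5) + (3)·(-0.5) + (0)·(1.5) + (3)·(-2.5)) / 5 = -4/5 = -0.8
  S[V,V] = ((-1.5)·(-1.5) + (0.5)·(0.5) + (2.5)·(2.5) + (-0.5)·(-0.5) + (1.5)·(1.5) + (-2.5)·(-2.5)) / 5 = 17.5/5 = 3.5

S is symmetric (S[j,i] = S[i,j]). Assembling:

S = [[8.8, -0.8],
 [-0.8, 3.5]]


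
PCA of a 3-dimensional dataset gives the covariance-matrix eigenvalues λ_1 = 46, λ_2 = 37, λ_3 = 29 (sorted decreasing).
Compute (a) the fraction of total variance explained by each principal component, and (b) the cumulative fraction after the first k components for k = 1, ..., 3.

Step 1 — total variance = trace(Sigma) = Σ λ_i = 46 + 37 + 29 = 112.

Step 2 — fraction explained by component i = λ_i / Σ λ:
  PC1: 46/112 = 0.4107
  PC2: 37/112 = 0.3304
  PC3: 29/112 = 0.2589

Step 3 — cumulative fraction after k components = (λ_1 + ... + λ_k) / Σ λ:
  k = 1: 46/112 = 0.4107
  k = 2: (46 + 37)/112 = 83/112 = 0.7411
  k = 3: (46 + 37 + 29)/112 = 112/112 = 1

Summary (fraction, with percent):

explained: PC1 0.4107 (41.07%), PC2 0.3304 (33.04%), PC3 0.2589 (25.89%);  cumulative: 0.4107, 0.7411, 1


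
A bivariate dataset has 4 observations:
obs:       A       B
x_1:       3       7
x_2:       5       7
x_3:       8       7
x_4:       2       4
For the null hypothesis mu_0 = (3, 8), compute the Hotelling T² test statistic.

Step 1 — sample mean vector:
  mean(A) = (3 + 5 + 8 + 2) / 4 = 18/4 = 4.5
  mean(B) = (7 + 7 + 7 + 4) / 4 = 25/4 = 6.25
  x̄ = (4.5, 6.25),  deviation x̄ - mu_0 = (4.5, 6.25) - (3, 8) = (1.5, -1.75).

Step 2 — sample covariance matrix, S[i,j] = (1/(n-1)) · Σ_k (x_{k,i} - mean_i) · (x_{k,j} - mean_j), divisor n-1 = 3:
  S[A,A] = ((-1.5)·(-1.5) + (0.5)·(0.5) + (3.5)·(3.5) + (-2.5)·(-2.5)) / 3 = 21/3 = 7
  S[A,B] = ((-1.5)·(0.75) + (0.5)·(0.75) + (3.5)·(0.75) + (-2.5)·(-2.25)) / 3 = 7.5/3 = 2.5
  S[B,B] = ((0.75)·(0.75) + (0.75)·(0.75) + (0.75)·(0.75) + (-2.25)·(-2.25)) / 3 = 6.75/3 = 2.25
  S = [[7, 2.5],
 [2.5, 2.25]].

Step 3 — invert S. det(S) = 7·2.25 - (2.5)² = 9.5.
  S^{-1} = (1/det) · [[d, -b], [-b, a]] = [[0.2368, -0.2632],
 [-0.2632, 0.7368]].

Step 4 — quadratic form (x̄ - mu_0)^T · S^{-1} · (x̄ - mu_0):
  S^{-1} · (x̄ - mu_0) = (0.8158, -1.6842),
  (x̄ - mu_0)^T · [...] = (1.5)·(0.8158) + (-1.75)·(-1.6842) = 4.1711.

Step 5 — scale by n: T² = 4 · 4.1711 = 16.6842.

T² ≈ 16.6842


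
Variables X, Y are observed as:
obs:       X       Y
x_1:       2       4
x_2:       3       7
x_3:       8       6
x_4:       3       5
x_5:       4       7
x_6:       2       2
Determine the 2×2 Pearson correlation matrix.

Step 1 — column means:
  mean(X) = (2 + 3 + 8 + 3 + 4 + 2) / 6 = 22/6 = 3.6667
  mean(Y) = (4 + 7 + 6 + 5 + 7 + 2) / 6 = 31/6 = 5.1667

Step 2 — sample variances and covariances s[i,j] = (1/(n-1)) · Σ_k (x_{k,i} - mean_i) · (x_{k,j} - mean_j), with n-1 = 5:
  s[X,X] = ((-1.6667)·(-1.6667) + (-0.6667)·(-0.6667) + (4.3333)·(4.3333) + (-0.6667)·(-0.6667) + (0.3333)·(0.3333) + (-1.6667)·(-1.6667)) / 5 = 25.3333/5 = 5.0667
  s[X,Y] = ((-1.6667)·(-1.1667) + (-0.6667)·(1.8333) + (4.3333)·(0.8333) + (-0.6667)·(-0.1667) + (0.3333)·(1.8333) + (-1.6667)·(-3.1667)) / 5 = 10.3333/5 = 2.0667
  s[Y,Y] = ((-1.1667)·(-1.1667) + (1.8333)·(1.8333) + (0.8333)·(0.8333) + (-0.1667)·(-0.1667) + (1.8333)·(1.8333) + (-3.1667)·(-3.1667)) / 5 = 18.8333/5 = 3.7667
  Sample standard deviations s_i = √(s[i,i]):
  s(X) = √(5.0667) = 2.2509
  s(Y) = √(3.7667) = 1.9408

Step 3 — r_{ij} = s_{ij} / (s_i · s_j):
  r[X,X] = 1 (diagonal).
  r[X,Y] = 2.0667 / (2.2509 · 1.9408) = 2.0667 / 4.3686 = 0.4731
  r[Y,Y] = 1 (diagonal).

R is symmetric with unit diagonal. Assembling:

R = [[1, 0.4731],
 [0.4731, 1]]


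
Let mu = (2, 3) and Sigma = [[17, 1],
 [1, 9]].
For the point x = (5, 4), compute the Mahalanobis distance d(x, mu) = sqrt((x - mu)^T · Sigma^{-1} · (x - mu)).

Step 1 — centre the observation: (x - mu) = (3, 1).

Step 2 — invert Sigma. det(Sigma) = 17·9 - (1)² = 152.
  Sigma^{-1} = (1/det) · [[d, -b], [-b, a]] = [[0.0592, -0.0066],
 [-0.0066, 0.1118]].

Step 3 — form the quadratic (x - mu)^T · Sigma^{-1} · (x - mu):
  Sigma^{-1} · (x - mu) = (0.1711, 0.0921).
  (x - mu)^T · [Sigma^{-1} · (x - mu)] = (3)·(0.1711) + (1)·(0.0921) = 0.6053.

Step 4 — take square root: d = √(0.6053) ≈ 0.778.

d(x, mu) = √(0.6053) ≈ 0.778


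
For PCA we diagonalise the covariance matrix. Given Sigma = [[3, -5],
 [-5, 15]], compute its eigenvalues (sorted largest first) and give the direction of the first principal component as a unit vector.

Step 1 — characteristic polynomial of 2×2 Sigma:
  det(Sigma - λI) = λ² - trace · λ + det = 0.
  trace = 3 + 15 = 18, det = 3·15 - (-5)² = 20.
Step 2 — discriminant:
  Δ = trace² - 4·det = 324 - 80 = 244.
Step 3 — eigenvalues:
  λ = (trace ± √Δ)/2 = (18 ± 15.6205)/2,
  λ_1 = 16.8102,  λ_2 = 1.1898.

Step 4 — unit eigenvector for λ_1: solve (Sigma - λ_1 I)v = 0. First row:
  (3 - 16.8102)·v_x + (-5)·v_y = 0, i.e. (-13.8102)·v_x + (-5)·v_y = 0,
  so v ∝ (b, λ_1 - a) = (-5, 13.8102); multiply by -1 so the first entry is positive: u = (5, -13.8102).
  ||u|| = √((5)² + (-13.8102)²) = √(215.723) ≈ 14.6875,
  v_1 = u/||u|| ≈ (0.3404, -0.9403) (||v_1|| = 1).

λ_1 = 16.8102,  λ_2 = 1.1898;  v_1 ≈ (0.3404, -0.9403)


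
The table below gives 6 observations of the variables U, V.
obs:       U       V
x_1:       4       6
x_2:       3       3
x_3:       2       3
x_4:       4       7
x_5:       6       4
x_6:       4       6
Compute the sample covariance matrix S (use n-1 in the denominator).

Step 1 — column means:
  mean(U) = (4 + 3 + 2 + 4 + 6 + 4) / 6 = 23/6 = 3.8333
  mean(V) = (6 + 3 + 3 + 7 + 4 + 6) / 6 = 29/6 = 4.8333

Step 2 — sample covariance S[i,j] = (1/(n-1)) · Σ_k (x_{k,i} - mean_i) · (x_{k,j} - mean_j), with n-1 = 5.
  S[U,U] = ((0.1667)·(0.1667) + (-0.8333)·(-0.8333) + (-1.8333)·(-1.8333) + (0.1667)·(0.1667) + (2.1667)·(2.1667) + (0.1667)·(0.1667)) / 5 = 8.8333/5 = 1.7667
  S[U,V] = ((0.1667)·(1.1667) + (-0.8333)·(-1.8333) + (-1.8333)·(-1.8333) + (0.1667)·(2.1667) + (2.1667)·(-0.8333) + (0.1667)·(1.1667)) / 5 = 3.8333/5 = 0.7667
  S[V,V] = ((1.1667)·(1.1667) + (-1.8333)·(-1.8333) + (-1.8333)·(-1.8333) + (2.1667)·(2.1667) + (-0.8333)·(-0.8333) + (1.1667)·(1.1667)) / 5 = 14.8333/5 = 2.9667

S is symmetric (S[j,i] = S[i,j]). Assembling:

S = [[1.7667, 0.7667],
 [0.7667, 2.9667]]


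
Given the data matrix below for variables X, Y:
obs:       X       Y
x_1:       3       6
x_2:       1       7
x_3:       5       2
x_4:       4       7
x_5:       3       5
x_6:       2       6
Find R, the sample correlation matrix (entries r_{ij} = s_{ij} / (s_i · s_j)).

Step 1 — column means:
  mean(X) = (3 + 1 + 5 + 4 + 3 + 2) / 6 = 18/6 = 3
  mean(Y) = (6 + 7 + 2 + 7 + 5 + 6) / 6 = 33/6 = 5.5

Step 2 — sample variances and covariances s[i,j] = (1/(n-1)) · Σ_k (x_{k,i} - mean_i) · (x_{k,j} - mean_j), with n-1 = 5:
  s[X,X] = ((0)·(0) + (-2)·(-2) + (2)·(2) + (1)·(1) + (0)·(0) + (-1)·(-1)) / 5 = 10/5 = 2
  s[X,Y] = ((0)·(0.5) + (-2)·(1.5) + (2)·(-3.5) + (1)·(1.5) + (0)·(-0.5) + (-1)·(0.5)) / 5 = -9/5 = -1.8
  s[Y,Y] = ((0.5)·(0.5) + (1.5)·(1.5) + (-3.5)·(-3.5) + (1.5)·(1.5) + (-0.5)·(-0.5) + (0.5)·(0.5)) / 5 = 17.5/5 = 3.5
  Sample standard deviations s_i = √(s[i,i]):
  s(X) = √(2) = 1.4142
  s(Y) = √(3.5) = 1.8708

Step 3 — r_{ij} = s_{ij} / (s_i · s_j):
  r[X,X] = 1 (diagonal).
  r[X,Y] = -1.8 / (1.4142 · 1.8708) = -1.8 / 2.6458 = -0.6803
  r[Y,Y] = 1 (diagonal).

R is symmetric with unit diagonal. Assembling:

R = [[1, -0.6803],
 [-0.6803, 1]]


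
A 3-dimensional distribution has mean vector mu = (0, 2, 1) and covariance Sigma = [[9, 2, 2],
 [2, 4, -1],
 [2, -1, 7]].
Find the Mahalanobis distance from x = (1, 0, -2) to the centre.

Step 1 — centre the observation: (x - mu) = (1, -2, -3).

Step 2 — invert Sigma (cofactor / det for 3×3, or solve directly):
  Sigma^{-1} = [[0.1414, -0.0838, -0.0524],
 [-0.0838, 0.3089, 0.0681],
 [-0.0524, 0.0681, 0.1675]].

Step 3 — form the quadratic (x - mu)^T · Sigma^{-1} · (x - mu):
  Sigma^{-1} · (x - mu) = (0.466, -0.9058, -0.6911).
  (x - mu)^T · [Sigma^{-1} · (x - mu)] = (1)·(0.466) + (-2)·(-0.9058) + (-3)·(-0.6911) = 4.3508.

Step 4 — take square root: d = √(4.3508) ≈ 2.0859.

d(x, mu) = √(4.3508) ≈ 2.0859
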